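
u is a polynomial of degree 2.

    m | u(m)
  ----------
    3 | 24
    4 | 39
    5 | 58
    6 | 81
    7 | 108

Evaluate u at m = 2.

First differences: 15, 19, 23, 27. Second differences: 4, 4, 4.
Level-2 differences are constant, so u has degree 2.
Fitting a degree-2 polynomial gives u(m) = 2m² + m + 3.
Then u(2) = 13.

13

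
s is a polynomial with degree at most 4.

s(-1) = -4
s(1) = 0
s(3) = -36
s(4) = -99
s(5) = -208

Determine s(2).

Write s(m) = am^4 + bm³ + cm² + dm + e; the 5 given values yield a linear system in the 5 coefficients.
Solving, the leading coefficient vanishes, and s(m) = -2m³ + m² + 4m - 3.
Then s(2) = -7.

-7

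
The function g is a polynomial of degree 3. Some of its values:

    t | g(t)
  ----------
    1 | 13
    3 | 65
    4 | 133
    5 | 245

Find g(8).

965

Write g(t) = at³ + bt² + ct + d; the 4 given values yield a linear system in the 4 coefficients.
Solving, g(t) = 2t³ - 2t² + 8t + 5.
Then g(8) = 965.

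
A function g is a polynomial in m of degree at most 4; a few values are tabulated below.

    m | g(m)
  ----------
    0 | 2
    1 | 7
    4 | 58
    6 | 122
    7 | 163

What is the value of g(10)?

Write g(m) = am^4 + bm³ + cm² + dm + e; the 5 given values yield a linear system in the 5 coefficients.
Solving, the top 2 coefficients vanish, and g(m) = 3m² + 2m + 2.
Then g(10) = 322.

322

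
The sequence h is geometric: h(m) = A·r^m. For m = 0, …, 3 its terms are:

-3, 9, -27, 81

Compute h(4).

-243

Consecutive ratio: 9/(-3) = -3, and -27/9 = -3, so r = -3.
Then A·(-3)^0 = -3 gives A = -3, and h(m) = -3·(-3)^m.
h(4) = -3·(-3)^4 = -243.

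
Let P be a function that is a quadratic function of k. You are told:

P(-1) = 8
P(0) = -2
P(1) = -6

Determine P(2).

Write P(k) = ak² + bk + c; the 3 given values yield a linear system in the 3 coefficients.
Solving, P(k) = 3k² - 7k - 2.
Then P(2) = -4.

-4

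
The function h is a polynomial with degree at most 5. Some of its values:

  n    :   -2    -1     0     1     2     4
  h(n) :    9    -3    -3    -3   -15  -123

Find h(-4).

Write h(n) = an^5 + bn^4 + cn³ + dn² + en + p; the 6 given values yield a linear system in the 6 coefficients.
Solving, the top 2 coefficients vanish, and h(n) = -2n³ + 2n - 3.
Then h(-4) = 117.

117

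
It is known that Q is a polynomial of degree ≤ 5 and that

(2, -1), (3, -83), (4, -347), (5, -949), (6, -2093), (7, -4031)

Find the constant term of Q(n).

1

Write Q(n) = an^5 + bn^4 + cn³ + dn² + en + p; the 6 given values yield a linear system in the 6 coefficients.
Solving, the leading coefficient vanishes, and Q(n) = -2n^4 + 2n³ + n² + 5n + 1.
The constant term is Q(0) = 1.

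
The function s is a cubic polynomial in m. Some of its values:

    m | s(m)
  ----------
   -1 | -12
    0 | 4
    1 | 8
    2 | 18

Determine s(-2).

Write s(m) = am³ + bm² + cm + d; the 4 given values yield a linear system in the 4 coefficients.
Solving, s(m) = 3m³ - 6m² + 7m + 4.
Then s(-2) = -58.

-58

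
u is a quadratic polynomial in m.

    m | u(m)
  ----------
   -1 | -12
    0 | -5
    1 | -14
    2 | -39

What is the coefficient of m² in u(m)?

-8

First differences: 7, -9, -25. Second differences: -16, -16.
Level-2 differences are constant, so u has degree 2.
Fitting a degree-2 polynomial gives u(m) = -8m² - m - 5.
The coefficient of m² is -8.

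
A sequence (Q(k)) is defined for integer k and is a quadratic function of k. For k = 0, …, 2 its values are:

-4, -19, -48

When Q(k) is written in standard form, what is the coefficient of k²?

-7

Write Q(k) = ak² + bk + c; the 3 given values yield a linear system in the 3 coefficients.
Solving, Q(k) = -7k² - 8k - 4.
The coefficient of k² is -7.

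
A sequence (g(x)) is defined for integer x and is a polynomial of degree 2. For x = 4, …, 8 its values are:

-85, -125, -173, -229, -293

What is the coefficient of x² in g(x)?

-4

First differences: -40, -48, -56, -64. Second differences: -8, -8, -8.
Level-2 differences are constant, so g has degree 2.
Fitting a degree-2 polynomial gives g(x) = -4x² - 4x - 5.
The coefficient of x² is -4.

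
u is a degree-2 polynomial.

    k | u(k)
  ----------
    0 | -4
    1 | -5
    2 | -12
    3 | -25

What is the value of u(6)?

-100

First differences: -1, -7, -13. Second differences: -6, -6.
Level-2 differences are constant, so u has degree 2.
Fitting a degree-2 polynomial gives u(k) = -3k² + 2k - 4.
Then u(6) = -100.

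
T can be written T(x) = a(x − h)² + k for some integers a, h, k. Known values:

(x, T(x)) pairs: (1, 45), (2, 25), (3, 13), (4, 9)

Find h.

First differences -20, -12, -4; second difference 8 = 2a, so a = 4.
Expanding, the x-coefficient is −2ah = -8h; matching it to the data gives h = 4, and then k = 9.
So T(x) = 4(x − 4)² + 9.
Hence h = 4.

4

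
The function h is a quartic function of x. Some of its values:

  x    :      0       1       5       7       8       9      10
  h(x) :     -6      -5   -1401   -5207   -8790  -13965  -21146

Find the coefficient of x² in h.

-2

Write h(x) = ax^4 + bx³ + cx² + dx + e; the 7 given values yield a linear system in the 5 coefficients.
Solving, h(x) = -2x^4 - x³ - 2x² + 6x - 6.
The coefficient of x² is -2.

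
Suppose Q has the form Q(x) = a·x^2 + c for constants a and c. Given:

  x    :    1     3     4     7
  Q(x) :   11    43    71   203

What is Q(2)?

23

From Q(1) = 11 and Q(3) = 43: 1a + c = 11 and 9a + c = 43.
Subtracting: 8a = 32, so a = 4; then c = 11 − 4·1 = 7.
So Q(x) = 4x² + 7, and Q(2) = 23.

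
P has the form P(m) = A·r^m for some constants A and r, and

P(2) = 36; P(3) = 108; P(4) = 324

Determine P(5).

972

Consecutive ratio: 108/36 = 3, and 324/108 = 3, so r = 3.
Then A·3^2 = 36 gives A = 4, and P(m) = 4·3^m.
P(5) = 4·3^5 = 972.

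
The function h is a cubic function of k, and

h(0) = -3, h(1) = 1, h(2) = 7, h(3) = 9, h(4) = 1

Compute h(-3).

57

First differences: 4, 6, 2, -8. Second differences: 2, -4, -10. Third differences: -6, -6.
Level-3 differences are constant, so h has degree 3.
Fitting a degree-3 polynomial gives h(k) = -k³ + 4k² + k - 3.
Then h(-3) = 57.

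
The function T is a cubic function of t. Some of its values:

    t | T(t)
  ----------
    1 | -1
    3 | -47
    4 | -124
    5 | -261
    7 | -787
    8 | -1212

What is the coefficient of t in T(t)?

Write T(t) = at³ + bt² + ct + d; the 6 given values yield a linear system in the 4 coefficients.
Solving, T(t) = -3t³ + 6t² - 8t + 4.
The coefficient of t is -8.

-8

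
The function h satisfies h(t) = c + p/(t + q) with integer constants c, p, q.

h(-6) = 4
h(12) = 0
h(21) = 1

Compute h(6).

-4

(h(t) − c)(t + q) = p for each data point; the three points give a linear system in c and q, then p follows.
Solving: c = 2, q = -3, p = -18, so h(t) = 2 − 18/(t − 3).
Then h(6) = 2 − 18/3 = -4.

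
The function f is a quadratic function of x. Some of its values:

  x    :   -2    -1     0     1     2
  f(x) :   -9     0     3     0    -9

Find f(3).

Write f(x) = ax² + bx + c; the 5 given values yield a linear system in the 3 coefficients.
Solving, f(x) = -3x² + 3.
Then f(3) = -24.

-24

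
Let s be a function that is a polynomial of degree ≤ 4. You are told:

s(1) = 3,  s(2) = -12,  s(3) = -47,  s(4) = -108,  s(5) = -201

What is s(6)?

Write s(x) = ax^4 + bx³ + cx² + dx + e; the 5 given values yield a linear system in the 5 coefficients.
Solving, the leading coefficient vanishes, and s(x) = -x³ - 4x² + 4x + 4.
Then s(6) = -332.

-332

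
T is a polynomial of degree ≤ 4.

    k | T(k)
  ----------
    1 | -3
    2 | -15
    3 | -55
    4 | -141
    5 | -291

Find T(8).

-1305

First differences: -12, -40, -86, -150. Second differences: -28, -46, -64. Third differences: -18, -18.
Level-3 differences are constant, so T has degree 3.
Fitting a degree-3 polynomial gives T(k) = -3k³ + 4k² - 3k - 1.
Then T(8) = -1305.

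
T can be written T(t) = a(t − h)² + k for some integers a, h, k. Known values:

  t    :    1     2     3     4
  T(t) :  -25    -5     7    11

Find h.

First differences 20, 12, 4; second difference -8 = 2a, so a = -4.
Expanding, the t-coefficient is −2ah = 8h; matching it to the data gives h = 4, and then k = 11.
So T(t) = -4(t − 4)² + 11.
Hence h = 4.

4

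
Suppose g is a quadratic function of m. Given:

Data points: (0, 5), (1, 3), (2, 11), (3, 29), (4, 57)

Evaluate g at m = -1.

17

Write g(m) = am² + bm + c; the 5 given values yield a linear system in the 3 coefficients.
Solving, g(m) = 5m² - 7m + 5.
Then g(-1) = 17.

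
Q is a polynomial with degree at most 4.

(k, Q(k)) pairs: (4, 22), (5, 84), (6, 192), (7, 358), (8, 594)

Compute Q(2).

-12

First differences: 62, 108, 166, 236. Second differences: 46, 58, 70. Third differences: 12, 12.
Level-3 differences are constant, so Q has degree 3.
Fitting a degree-3 polynomial gives Q(k) = 2k³ - 7k² + 3k - 6.
Then Q(2) = -12.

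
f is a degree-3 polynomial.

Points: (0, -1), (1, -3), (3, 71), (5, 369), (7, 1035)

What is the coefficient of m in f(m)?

-6

Write f(m) = am³ + bm² + cm + d; the 5 given values yield a linear system in the 4 coefficients.
Solving, f(m) = 3m³ + m² - 6m - 1.
The coefficient of m is -6.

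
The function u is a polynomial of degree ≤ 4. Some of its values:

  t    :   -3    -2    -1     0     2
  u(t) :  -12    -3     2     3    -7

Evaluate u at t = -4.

-25

Write u(t) = at^4 + bt³ + ct² + dt + e; the 5 given values yield a linear system in the 5 coefficients.
Solving, the top 2 coefficients vanish, and u(t) = -2t² - t + 3.
Then u(-4) = -25.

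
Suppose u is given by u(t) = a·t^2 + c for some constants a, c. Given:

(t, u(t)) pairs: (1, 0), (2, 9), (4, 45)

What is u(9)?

240

From u(1) = 0 and u(2) = 9: 1a + c = 0 and 4a + c = 9.
Subtracting: 3a = 9, so a = 3; then c = 0 − 3·1 = -3.
So u(t) = 3t² − 3, and u(9) = 240.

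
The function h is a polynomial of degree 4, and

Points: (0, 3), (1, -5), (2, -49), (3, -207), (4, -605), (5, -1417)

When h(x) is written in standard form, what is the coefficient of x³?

First differences: -8, -44, -158, -398, -812. Second differences: -36, -114, -240, -414. Third differences: -78, -126, -174. Fourth differences: -48, -48.
Level-4 differences are constant, so h has degree 4.
Fitting a degree-4 polynomial gives h(x) = -2x^4 - x³ - x² - 4x + 3.
The coefficient of x³ is -1.

-1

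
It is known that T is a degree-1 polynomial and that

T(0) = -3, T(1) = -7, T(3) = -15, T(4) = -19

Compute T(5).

-23

Write T(m) = am + b; the 4 given values yield a linear system in the 2 coefficients.
Solving, T(m) = -4m - 3.
Then T(5) = -23.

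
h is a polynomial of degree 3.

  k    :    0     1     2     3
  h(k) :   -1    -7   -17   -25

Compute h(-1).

Write h(k) = ak³ + bk² + ck + d; the 4 given values yield a linear system in the 4 coefficients.
Solving, h(k) = k³ - 5k² - 2k - 1.
Then h(-1) = -5.

-5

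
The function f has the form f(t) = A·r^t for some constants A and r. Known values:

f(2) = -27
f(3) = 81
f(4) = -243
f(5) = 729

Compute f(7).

Consecutive ratio: 81/(-27) = -3, and -243/81 = -3, so r = -3.
Then A·(-3)^2 = -27 gives A = -3, and f(t) = -3·(-3)^t.
f(7) = -3·(-3)^7 = 6561.

6561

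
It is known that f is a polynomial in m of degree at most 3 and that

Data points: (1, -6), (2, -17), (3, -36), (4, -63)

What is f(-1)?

-8

First differences: -11, -19, -27. Second differences: -8, -8.
Level-2 differences are constant, so f has degree 2.
Fitting a degree-2 polynomial gives f(m) = -4m² + m - 3.
Then f(-1) = -8.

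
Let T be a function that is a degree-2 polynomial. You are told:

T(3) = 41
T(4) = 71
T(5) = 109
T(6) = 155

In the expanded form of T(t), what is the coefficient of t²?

4

Write T(t) = at² + bt + c; the 4 given values yield a linear system in the 3 coefficients.
Solving, T(t) = 4t² + 2t - 1.
The coefficient of t² is 4.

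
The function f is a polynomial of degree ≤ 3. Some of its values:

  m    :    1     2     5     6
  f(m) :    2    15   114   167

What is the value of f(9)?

Write f(m) = am³ + bm² + cm + d; the 4 given values yield a linear system in the 4 coefficients.
Solving, the leading coefficient vanishes, and f(m) = 5m² - 2m - 1.
Then f(9) = 386.

386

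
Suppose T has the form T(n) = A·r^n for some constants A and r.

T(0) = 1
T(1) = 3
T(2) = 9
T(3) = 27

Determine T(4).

81

Consecutive ratio: 3/1 = 3, and 9/3 = 3, so r = 3.
Then A·3^0 = 1 gives A = 1, and T(n) = 1·3^n.
T(4) = 1·3^4 = 81.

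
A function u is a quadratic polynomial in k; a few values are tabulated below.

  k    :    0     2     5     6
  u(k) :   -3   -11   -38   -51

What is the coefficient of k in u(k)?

-2

Write u(k) = ak² + bk + c; the 4 given values yield a linear system in the 3 coefficients.
Solving, u(k) = -k² - 2k - 3.
The coefficient of k is -2.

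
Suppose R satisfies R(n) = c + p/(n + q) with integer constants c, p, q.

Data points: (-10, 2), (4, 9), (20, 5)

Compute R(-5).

0

(R(n) − c)(n + q) = p for each data point; the three points give a linear system in c and q, then p follows.
Solving: c = 4, q = 0, p = 20, so R(n) = 4 + 20/(n + 0).
Then R(-5) = 4 + 20/(-5) = 0.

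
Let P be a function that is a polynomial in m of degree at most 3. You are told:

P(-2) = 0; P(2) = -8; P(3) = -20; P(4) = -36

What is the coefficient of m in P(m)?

-2

Write P(m) = am³ + bm² + cm + d; the 4 given values yield a linear system in the 4 coefficients.
Solving, the leading coefficient vanishes, and P(m) = -2m² - 2m + 4.
The coefficient of m is -2.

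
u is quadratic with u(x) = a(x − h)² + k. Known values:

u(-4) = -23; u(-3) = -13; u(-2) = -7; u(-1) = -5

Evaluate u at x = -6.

-55

First differences 10, 6, 2; second difference -4 = 2a, so a = -2.
Expanding, the x-coefficient is −2ah = 4h; matching it to the data gives h = -1, and then k = -5.
So u(x) = -2(x + 1)² − 5.
u(-6) = -2·(-5)² − 5 = -55.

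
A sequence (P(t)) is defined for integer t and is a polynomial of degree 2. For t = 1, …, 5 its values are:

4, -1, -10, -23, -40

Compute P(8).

-115

First differences: -5, -9, -13, -17. Second differences: -4, -4, -4.
Level-2 differences are constant, so P has degree 2.
Fitting a degree-2 polynomial gives P(t) = -2t² + t + 5.
Then P(8) = -115.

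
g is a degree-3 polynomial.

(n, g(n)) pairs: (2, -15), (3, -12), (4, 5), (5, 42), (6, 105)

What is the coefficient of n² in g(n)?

First differences: 3, 17, 37, 63. Second differences: 14, 20, 26. Third differences: 6, 6.
Level-3 differences are constant, so g has degree 3.
Fitting a degree-3 polynomial gives g(n) = n³ - 2n² - 6n - 3.
The coefficient of n² is -2.

-2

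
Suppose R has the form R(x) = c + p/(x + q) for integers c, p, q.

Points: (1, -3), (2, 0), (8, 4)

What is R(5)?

(R(x) − c)(x + q) = p for each data point; the three points give a linear system in c and q, then p follows.
Solving: c = 6, q = 1, p = -18, so R(x) = 6 − 18/(x + 1).
Then R(5) = 6 − 18/6 = 3.

3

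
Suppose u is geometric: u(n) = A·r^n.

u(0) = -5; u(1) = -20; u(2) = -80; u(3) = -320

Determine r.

Consecutive ratio: -20/(-5) = 4, and -80/(-20) = 4, so r = 4.
Then A·4^0 = -5 gives A = -5, and u(n) = -5·4^n.

4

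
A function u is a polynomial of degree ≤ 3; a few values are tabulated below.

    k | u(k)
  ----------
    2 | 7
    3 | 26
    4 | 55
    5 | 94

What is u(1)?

First differences: 19, 29, 39. Second differences: 10, 10.
Level-2 differences are constant, so u has degree 2.
Fitting a degree-2 polynomial gives u(k) = 5k² - 6k - 1.
Then u(1) = -2.

-2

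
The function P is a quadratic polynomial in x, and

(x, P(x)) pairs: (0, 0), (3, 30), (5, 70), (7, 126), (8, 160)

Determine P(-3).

6

Write P(x) = ax² + bx + c; the 5 given values yield a linear system in the 3 coefficients.
Solving, P(x) = 2x² + 4x.
Then P(-3) = 6.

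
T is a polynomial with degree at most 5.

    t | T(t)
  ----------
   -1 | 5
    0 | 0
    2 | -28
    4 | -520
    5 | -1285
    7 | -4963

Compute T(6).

-2676

Write T(t) = at^5 + bt^4 + ct³ + dt² + et + p; the 6 given values yield a linear system in the 6 coefficients.
Solving, the leading coefficient vanishes, and T(t) = -2t^4 - t³ + 4t² - 2t.
Then T(6) = -2676.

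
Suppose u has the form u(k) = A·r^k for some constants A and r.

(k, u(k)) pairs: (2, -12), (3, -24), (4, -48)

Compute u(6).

Consecutive ratio: -24/(-12) = 2, and -48/(-24) = 2, so r = 2.
Then A·2^2 = -12 gives A = -3, and u(k) = -3·2^k.
u(6) = -3·2^6 = -192.

-192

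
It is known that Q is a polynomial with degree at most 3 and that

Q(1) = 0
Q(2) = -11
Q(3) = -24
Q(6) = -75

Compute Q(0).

9

Write Q(m) = am³ + bm² + cm + d; the 4 given values yield a linear system in the 4 coefficients.
Solving, the leading coefficient vanishes, and Q(m) = -m² - 8m + 9.
Then Q(0) = 9.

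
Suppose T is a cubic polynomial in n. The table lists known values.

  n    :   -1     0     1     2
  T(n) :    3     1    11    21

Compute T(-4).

201

Write T(n) = an³ + bn² + cn + d; the 4 given values yield a linear system in the 4 coefficients.
Solving, T(n) = -2n³ + 6n² + 6n + 1.
Then T(-4) = 201.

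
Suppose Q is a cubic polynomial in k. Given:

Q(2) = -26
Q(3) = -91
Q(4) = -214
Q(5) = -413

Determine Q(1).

Write Q(k) = ak³ + bk² + ck + d; the 4 given values yield a linear system in the 4 coefficients.
Solving, Q(k) = -3k³ - 2k² + 2k + 2.
Then Q(1) = -1.

-1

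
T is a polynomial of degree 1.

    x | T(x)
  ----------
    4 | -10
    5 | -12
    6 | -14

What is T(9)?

-20

Write T(x) = ax + b; the 3 given values yield a linear system in the 2 coefficients.
Solving, T(x) = -2x - 2.
Then T(9) = -20.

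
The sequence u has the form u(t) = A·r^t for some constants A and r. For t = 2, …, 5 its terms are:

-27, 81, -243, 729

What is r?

Consecutive ratio: 81/(-27) = -3, and -243/81 = -3, so r = -3.
Then A·(-3)^2 = -27 gives A = -3, and u(t) = -3·(-3)^t.

-3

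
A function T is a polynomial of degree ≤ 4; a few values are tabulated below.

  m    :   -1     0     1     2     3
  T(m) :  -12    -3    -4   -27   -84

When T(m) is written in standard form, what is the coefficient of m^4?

0

First differences: 9, -1, -23, -57. Second differences: -10, -22, -34. Third differences: -12, -12.
Level-3 differences are constant, so T has degree 3.
Fitting a degree-3 polynomial gives T(m) = -2m³ - 5m² + 6m - 3.
The coefficient of m^4 is 0.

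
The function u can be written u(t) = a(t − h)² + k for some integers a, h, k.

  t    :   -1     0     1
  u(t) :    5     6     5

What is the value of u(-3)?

First differences 1, -1; second difference -2 = 2a, so a = -1.
Expanding, the t-coefficient is −2ah = 2h; matching it to the data gives h = 0, and then k = 6.
So u(t) = -1(t + 0)² + 6.
u(-3) = -1·(-3)² + 6 = -3.

-3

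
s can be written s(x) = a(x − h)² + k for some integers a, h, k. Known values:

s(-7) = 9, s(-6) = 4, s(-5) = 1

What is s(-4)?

First differences -5, -3; second difference 2 = 2a, so a = 1.
Expanding, the x-coefficient is −2ah = -2h; matching it to the data gives h = -4, and then k = 0.
So s(x) = 1(x + 4)² + 0.
s(-4) = 1·0² + 0 = 0.

0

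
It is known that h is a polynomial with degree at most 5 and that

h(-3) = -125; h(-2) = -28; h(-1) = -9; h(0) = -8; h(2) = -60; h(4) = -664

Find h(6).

-3068

Write h(m) = am^5 + bm^4 + cm³ + dm² + em + p; the 6 given values yield a linear system in the 6 coefficients.
Solving, the leading coefficient vanishes, and h(m) = -2m^4 - 2m³ - m² - 8.
Then h(6) = -3068.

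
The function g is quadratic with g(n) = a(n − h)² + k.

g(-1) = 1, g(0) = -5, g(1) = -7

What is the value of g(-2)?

11

First differences -6, -2; second difference 4 = 2a, so a = 2.
Expanding, the n-coefficient is −2ah = -4h; matching it to the data gives h = 1, and then k = -7.
So g(n) = 2(n − 1)² − 7.
g(-2) = 2·(-3)² − 7 = 11.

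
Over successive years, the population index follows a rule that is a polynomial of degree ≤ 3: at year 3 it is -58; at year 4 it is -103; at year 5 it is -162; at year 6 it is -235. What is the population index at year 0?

-7

Write the value at t as T(t).
First differences: -45, -59, -73. Second differences: -14, -14.
Level-2 differences are constant, so T has degree 2.
Fitting a degree-2 polynomial gives T(t) = -7t² + 4t - 7.
Then T(0) = -7.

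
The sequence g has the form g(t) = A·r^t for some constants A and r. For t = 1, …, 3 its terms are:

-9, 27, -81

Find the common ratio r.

Consecutive ratio: 27/(-9) = -3, and -81/27 = -3, so r = -3.
Then A·(-3)^1 = -9 gives A = 3, and g(t) = 3·(-3)^t.

-3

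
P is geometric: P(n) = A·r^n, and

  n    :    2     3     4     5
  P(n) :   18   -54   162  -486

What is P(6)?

1458

Consecutive ratio: -54/18 = -3, and 162/(-54) = -3, so r = -3.
Then A·(-3)^2 = 18 gives A = 2, and P(n) = 2·(-3)^n.
P(6) = 2·(-3)^6 = 1458.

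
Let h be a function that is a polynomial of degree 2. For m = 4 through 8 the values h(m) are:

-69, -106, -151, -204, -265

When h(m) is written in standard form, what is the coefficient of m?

-1

First differences: -37, -45, -53, -61. Second differences: -8, -8, -8.
Level-2 differences are constant, so h has degree 2.
Fitting a degree-2 polynomial gives h(m) = -4m² - m - 1.
The coefficient of m is -1.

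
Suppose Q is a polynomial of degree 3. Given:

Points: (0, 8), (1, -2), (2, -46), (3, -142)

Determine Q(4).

-308

Write Q(m) = am³ + bm² + cm + d; the 4 given values yield a linear system in the 4 coefficients.
Solving, Q(m) = -3m³ - 8m² + m + 8.
Then Q(4) = -308.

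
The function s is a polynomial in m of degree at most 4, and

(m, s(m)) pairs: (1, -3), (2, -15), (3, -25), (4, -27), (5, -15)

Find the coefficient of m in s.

First differences: -12, -10, -2, 12. Second differences: 2, 8, 14. Third differences: 6, 6.
Level-3 differences are constant, so s has degree 3.
Fitting a degree-3 polynomial gives s(m) = m³ - 5m² - 4m + 5.
The coefficient of m is -4.

-4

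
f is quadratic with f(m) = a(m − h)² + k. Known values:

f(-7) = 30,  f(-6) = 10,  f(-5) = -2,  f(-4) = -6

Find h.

First differences -20, -12, -4; second difference 8 = 2a, so a = 4.
Expanding, the m-coefficient is −2ah = -8h; matching it to the data gives h = -4, and then k = -6.
So f(m) = 4(m + 4)² − 6.
Hence h = -4.

-4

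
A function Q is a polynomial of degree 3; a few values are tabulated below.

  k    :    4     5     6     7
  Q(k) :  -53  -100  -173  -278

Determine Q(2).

-13

Write Q(k) = ak³ + bk² + ck + d; the 4 given values yield a linear system in the 4 coefficients.
Solving, Q(k) = -k³ + 2k² - 4k - 5.
Then Q(2) = -13.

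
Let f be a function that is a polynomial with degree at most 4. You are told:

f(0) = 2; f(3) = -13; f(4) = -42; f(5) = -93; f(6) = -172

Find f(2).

Write f(k) = ak^4 + bk³ + ck² + dk + e; the 5 given values yield a linear system in the 5 coefficients.
Solving, the leading coefficient vanishes, and f(k) = -k³ + k² + k + 2.
Then f(2) = 0.

0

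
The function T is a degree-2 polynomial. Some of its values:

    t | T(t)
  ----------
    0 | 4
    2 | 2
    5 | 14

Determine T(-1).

Write T(t) = at² + bt + c; the 3 given values yield a linear system in the 3 coefficients.
Solving, T(t) = t² - 3t + 4.
Then T(-1) = 8.

8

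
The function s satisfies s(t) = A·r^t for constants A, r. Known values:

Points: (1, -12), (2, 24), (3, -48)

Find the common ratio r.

Consecutive ratio: 24/(-12) = -2, and -48/24 = -2, so r = -2.
Then A·(-2)^1 = -12 gives A = 6, and s(t) = 6·(-2)^t.

-2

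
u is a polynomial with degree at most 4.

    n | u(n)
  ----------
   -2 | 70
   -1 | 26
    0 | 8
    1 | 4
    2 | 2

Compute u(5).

First differences: -44, -18, -4, -2. Second differences: 26, 14, 2. Third differences: -12, -12.
Level-3 differences are constant, so u has degree 3.
Fitting a degree-3 polynomial gives u(n) = -2n³ + 7n² - 9n + 8.
Then u(5) = -112.

-112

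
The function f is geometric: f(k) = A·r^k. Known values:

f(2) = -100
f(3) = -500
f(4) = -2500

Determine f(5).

Consecutive ratio: -500/(-100) = 5, and -2500/(-500) = 5, so r = 5.
Then A·5^2 = -100 gives A = -4, and f(k) = -4·5^k.
f(5) = -4·5^5 = -12500.

-12500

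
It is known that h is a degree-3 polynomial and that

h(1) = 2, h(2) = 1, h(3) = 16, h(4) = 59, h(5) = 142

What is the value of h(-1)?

First differences: -1, 15, 43, 83. Second differences: 16, 28, 40. Third differences: 12, 12.
Level-3 differences are constant, so h has degree 3.
Fitting a degree-3 polynomial gives h(m) = 2m³ - 4m² - 3m + 7.
Then h(-1) = 4.

4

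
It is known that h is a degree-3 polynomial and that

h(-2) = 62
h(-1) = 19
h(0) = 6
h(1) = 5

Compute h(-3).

Write h(m) = am³ + bm² + cm + d; the 4 given values yield a linear system in the 4 coefficients.
Solving, h(m) = -3m³ + 6m² - 4m + 6.
Then h(-3) = 153.

153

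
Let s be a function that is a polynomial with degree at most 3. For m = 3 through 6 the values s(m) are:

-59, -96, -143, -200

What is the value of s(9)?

-431

First differences: -37, -47, -57. Second differences: -10, -10.
Level-2 differences are constant, so s has degree 2.
Fitting a degree-2 polynomial gives s(m) = -5m² - 2m - 8.
Then s(9) = -431.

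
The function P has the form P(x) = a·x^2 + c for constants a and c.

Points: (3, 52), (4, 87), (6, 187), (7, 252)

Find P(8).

327

From P(3) = 52 and P(4) = 87: 9a + c = 52 and 16a + c = 87.
Subtracting: 7a = 35, so a = 5; then c = 52 − 5·9 = 7.
So P(x) = 5x² + 7, and P(8) = 327.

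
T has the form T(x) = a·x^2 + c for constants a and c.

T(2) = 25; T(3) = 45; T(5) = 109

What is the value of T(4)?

From T(2) = 25 and T(3) = 45: 4a + c = 25 and 9a + c = 45.
Subtracting: 5a = 20, so a = 4; then c = 25 − 4·4 = 9.
So T(x) = 4x² + 9, and T(4) = 73.

73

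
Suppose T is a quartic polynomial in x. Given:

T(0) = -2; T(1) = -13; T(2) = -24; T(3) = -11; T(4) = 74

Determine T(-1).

Write T(x) = ax^4 + bx³ + cx² + dx + e; the 5 given values yield a linear system in the 5 coefficients.
Solving, T(x) = x^4 - 2x³ - x² - 9x - 2.
Then T(-1) = 9.

9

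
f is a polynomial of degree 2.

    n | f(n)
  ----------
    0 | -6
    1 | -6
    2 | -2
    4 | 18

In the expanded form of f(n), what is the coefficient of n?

Write f(n) = an² + bn + c; the 4 given values yield a linear system in the 3 coefficients.
Solving, f(n) = 2n² - 2n - 6.
The coefficient of n is -2.

-2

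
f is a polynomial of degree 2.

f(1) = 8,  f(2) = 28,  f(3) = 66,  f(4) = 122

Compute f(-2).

56

First differences: 20, 38, 56. Second differences: 18, 18.
Level-2 differences are constant, so f has degree 2.
Fitting a degree-2 polynomial gives f(m) = 9m² - 7m + 6.
Then f(-2) = 56.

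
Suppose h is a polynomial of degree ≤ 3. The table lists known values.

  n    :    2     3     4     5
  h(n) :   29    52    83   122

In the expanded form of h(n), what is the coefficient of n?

First differences: 23, 31, 39. Second differences: 8, 8.
Level-2 differences are constant, so h has degree 2.
Fitting a degree-2 polynomial gives h(n) = 4n² + 3n + 7.
The coefficient of n is 3.

3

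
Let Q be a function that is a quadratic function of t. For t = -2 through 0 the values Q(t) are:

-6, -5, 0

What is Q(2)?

Write Q(t) = at² + bt + c; the 3 given values yield a linear system in the 3 coefficients.
Solving, Q(t) = 2t² + 7t.
Then Q(2) = 22.

22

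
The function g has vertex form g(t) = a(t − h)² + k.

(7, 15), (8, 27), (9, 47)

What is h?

First differences 12, 20; second difference 8 = 2a, so a = 4.
Expanding, the t-coefficient is −2ah = -8h; matching it to the data gives h = 6, and then k = 11.
So g(t) = 4(t − 6)² + 11.
Hence h = 6.

6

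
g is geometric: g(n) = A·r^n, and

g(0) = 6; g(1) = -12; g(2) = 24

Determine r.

Consecutive ratio: -12/6 = -2, and 24/(-12) = -2, so r = -2.
Then A·(-2)^0 = 6 gives A = 6, and g(n) = 6·(-2)^n.

-2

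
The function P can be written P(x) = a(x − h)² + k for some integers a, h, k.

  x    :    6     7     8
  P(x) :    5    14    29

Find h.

5

First differences 9, 15; second difference 6 = 2a, so a = 3.
Expanding, the x-coefficient is −2ah = -6h; matching it to the data gives h = 5, and then k = 2.
So P(x) = 3(x − 5)² + 2.
Hence h = 5.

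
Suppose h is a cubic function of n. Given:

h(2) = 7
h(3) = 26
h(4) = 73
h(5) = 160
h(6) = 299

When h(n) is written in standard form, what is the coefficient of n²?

Write h(n) = an³ + bn² + cn + d; the 5 given values yield a linear system in the 4 coefficients.
Solving, h(n) = 2n³ - 4n² + n + 5.
The coefficient of n² is -4.

-4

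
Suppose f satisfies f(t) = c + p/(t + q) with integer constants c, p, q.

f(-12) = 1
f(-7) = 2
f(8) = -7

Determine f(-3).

4

(f(t) − c)(t + q) = p for each data point; the three points give a linear system in c and q, then p follows.
Solving: c = -1, q = -3, p = -30, so f(t) = -1 − 30/(t − 3).
Then f(-3) = -1 − 30/(-6) = 4.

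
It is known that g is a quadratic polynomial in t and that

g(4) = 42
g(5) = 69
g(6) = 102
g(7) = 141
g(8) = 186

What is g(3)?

21

First differences: 27, 33, 39, 45. Second differences: 6, 6, 6.
Level-2 differences are constant, so g has degree 2.
Fitting a degree-2 polynomial gives g(t) = 3t² - 6.
Then g(3) = 21.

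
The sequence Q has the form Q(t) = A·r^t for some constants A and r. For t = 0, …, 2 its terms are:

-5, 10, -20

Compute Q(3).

40

Consecutive ratio: 10/(-5) = -2, and -20/10 = -2, so r = -2.
Then A·(-2)^0 = -5 gives A = -5, and Q(t) = -5·(-2)^t.
Q(3) = -5·(-2)^3 = 40.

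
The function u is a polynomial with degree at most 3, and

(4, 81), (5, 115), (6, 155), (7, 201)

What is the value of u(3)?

Write u(x) = ax³ + bx² + cx + d; the 4 given values yield a linear system in the 4 coefficients.
Solving, the leading coefficient vanishes, and u(x) = 3x² + 7x + 5.
Then u(3) = 53.

53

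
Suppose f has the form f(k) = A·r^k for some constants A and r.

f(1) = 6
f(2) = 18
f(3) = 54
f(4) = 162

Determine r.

Consecutive ratio: 18/6 = 3, and 54/18 = 3, so r = 3.
Then A·3^1 = 6 gives A = 2, and f(k) = 2·3^k.

3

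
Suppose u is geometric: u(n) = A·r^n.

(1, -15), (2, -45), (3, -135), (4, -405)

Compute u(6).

-3645

Consecutive ratio: -45/(-15) = 3, and -135/(-45) = 3, so r = 3.
Then A·3^1 = -15 gives A = -5, and u(n) = -5·3^n.
u(6) = -5·3^6 = -3645.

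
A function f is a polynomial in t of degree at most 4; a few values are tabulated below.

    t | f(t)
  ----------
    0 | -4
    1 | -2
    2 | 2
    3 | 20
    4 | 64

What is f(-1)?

-16

First differences: 2, 4, 18, 44. Second differences: 2, 14, 26. Third differences: 12, 12.
Level-3 differences are constant, so f has degree 3.
Fitting a degree-3 polynomial gives f(t) = 2t³ - 5t² + 5t - 4.
Then f(-1) = -16.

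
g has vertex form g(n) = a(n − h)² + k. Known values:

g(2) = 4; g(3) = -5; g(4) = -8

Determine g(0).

First differences -9, -3; second difference 6 = 2a, so a = 3.
Expanding, the n-coefficient is −2ah = -6h; matching it to the data gives h = 4, and then k = -8.
So g(n) = 3(n − 4)² − 8.
g(0) = 3·(-4)² − 8 = 40.

40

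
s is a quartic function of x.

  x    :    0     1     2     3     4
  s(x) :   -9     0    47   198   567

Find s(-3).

Write s(x) = ax^4 + bx³ + cx² + dx + e; the 5 given values yield a linear system in the 5 coefficients.
Solving, s(x) = 2x^4 - x³ + 8x² - 9.
Then s(-3) = 252.

252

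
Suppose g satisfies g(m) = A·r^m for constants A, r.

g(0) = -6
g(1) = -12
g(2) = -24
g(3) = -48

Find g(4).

-96

Consecutive ratio: -12/(-6) = 2, and -24/(-12) = 2, so r = 2.
Then A·2^0 = -6 gives A = -6, and g(m) = -6·2^m.
g(4) = -6·2^4 = -96.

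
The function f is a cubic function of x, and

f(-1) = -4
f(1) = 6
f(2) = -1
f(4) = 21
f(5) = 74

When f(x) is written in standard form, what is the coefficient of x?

3

Write f(x) = ax³ + bx² + cx + d; the 5 given values yield a linear system in the 4 coefficients.
Solving, f(x) = 2x³ - 8x² + 3x + 9.
The coefficient of x is 3.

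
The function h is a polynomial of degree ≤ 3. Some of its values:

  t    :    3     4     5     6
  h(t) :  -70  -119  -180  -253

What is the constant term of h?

First differences: -49, -61, -73. Second differences: -12, -12.
Level-2 differences are constant, so h has degree 2.
Fitting a degree-2 polynomial gives h(t) = -6t² - 7t + 5.
The constant term is h(0) = 5.

5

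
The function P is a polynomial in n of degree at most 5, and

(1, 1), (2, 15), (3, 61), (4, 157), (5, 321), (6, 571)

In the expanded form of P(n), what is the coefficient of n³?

Write P(n) = an^5 + bn^4 + cn³ + dn² + en + p; the 6 given values yield a linear system in the 6 coefficients.
Solving, the top 2 coefficients vanish, and P(n) = 3n³ - 2n² - n + 1.
The coefficient of n³ is 3.

3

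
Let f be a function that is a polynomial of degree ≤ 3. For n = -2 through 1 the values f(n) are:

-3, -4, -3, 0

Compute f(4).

Write f(n) = an³ + bn² + cn + d; the 4 given values yield a linear system in the 4 coefficients.
Solving, the leading coefficient vanishes, and f(n) = n² + 2n - 3.
Then f(4) = 21.

21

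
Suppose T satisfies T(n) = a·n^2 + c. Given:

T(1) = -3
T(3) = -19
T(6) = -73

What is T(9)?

-163

From T(1) = -3 and T(3) = -19: 1a + c = -3 and 9a + c = -19.
Subtracting: 8a = -16, so a = -2; then c = -3 − (-2)·1 = -1.
So T(n) = -2n² − 1, and T(9) = -163.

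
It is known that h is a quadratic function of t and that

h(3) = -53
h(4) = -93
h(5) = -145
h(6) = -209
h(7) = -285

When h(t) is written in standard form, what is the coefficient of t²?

First differences: -40, -52, -64, -76. Second differences: -12, -12, -12.
Level-2 differences are constant, so h has degree 2.
Fitting a degree-2 polynomial gives h(t) = -6t² + 2t - 5.
The coefficient of t² is -6.

-6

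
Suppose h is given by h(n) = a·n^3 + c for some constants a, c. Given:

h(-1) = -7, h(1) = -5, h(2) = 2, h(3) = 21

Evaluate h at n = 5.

From h(-1) = -7 and h(1) = -5: -1a + c = -7 and 1a + c = -5.
Subtracting: 2a = 2, so a = 1; then c = -7 − 1·(-1) = -6.
So h(n) = 1n³ − 6, and h(5) = 119.

119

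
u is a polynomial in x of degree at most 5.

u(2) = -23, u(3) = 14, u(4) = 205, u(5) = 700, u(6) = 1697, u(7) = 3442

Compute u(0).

5

First differences: 37, 191, 495, 997, 1745. Second differences: 154, 304, 502, 748. Third differences: 150, 198, 246. Fourth differences: 48, 48.
Level-4 differences are constant, so u has degree 4.
Fitting a degree-4 polynomial gives u(x) = 2x^4 - 3x³ - 6x² - 6x + 5.
Then u(0) = 5.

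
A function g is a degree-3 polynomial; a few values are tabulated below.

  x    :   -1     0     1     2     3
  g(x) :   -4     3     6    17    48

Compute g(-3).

-78

Write g(x) = ax³ + bx² + cx + d; the 5 given values yield a linear system in the 4 coefficients.
Solving, g(x) = 2x³ - 2x² + 3x + 3.
Then g(-3) = -78.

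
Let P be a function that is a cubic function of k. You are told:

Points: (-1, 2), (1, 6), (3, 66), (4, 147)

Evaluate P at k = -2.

-9

Write P(k) = ak³ + bk² + ck + d; the 4 given values yield a linear system in the 4 coefficients.
Solving, P(k) = 2k³ + k² + 3.
Then P(-2) = -9.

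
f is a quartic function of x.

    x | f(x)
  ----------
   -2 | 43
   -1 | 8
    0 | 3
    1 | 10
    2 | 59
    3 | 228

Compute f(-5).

1228

Write f(x) = ax^4 + bx³ + cx² + dx + e; the 6 given values yield a linear system in the 5 coefficients.
Solving, f(x) = 2x^4 + x³ + 4x² + 3.
Then f(-5) = 1228.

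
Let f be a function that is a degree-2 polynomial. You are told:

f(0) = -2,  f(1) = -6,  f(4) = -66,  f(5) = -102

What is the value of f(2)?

-18

Write f(k) = ak² + bk + c; the 4 given values yield a linear system in the 3 coefficients.
Solving, f(k) = -4k² - 2.
Then f(2) = -18.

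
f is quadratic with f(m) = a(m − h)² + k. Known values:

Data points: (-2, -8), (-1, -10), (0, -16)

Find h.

-2

First differences -2, -6; second difference -4 = 2a, so a = -2.
Expanding, the m-coefficient is −2ah = 4h; matching it to the data gives h = -2, and then k = -8.
So f(m) = -2(m + 2)² − 8.
Hence h = -2.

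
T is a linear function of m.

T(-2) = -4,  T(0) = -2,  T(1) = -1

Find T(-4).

-6

Write T(m) = am + b; the 3 given values yield a linear system in the 2 coefficients.
Solving, T(m) = m - 2.
Then T(-4) = -6.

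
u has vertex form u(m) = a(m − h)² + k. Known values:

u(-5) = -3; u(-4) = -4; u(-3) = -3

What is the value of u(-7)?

5

First differences -1, 1; second difference 2 = 2a, so a = 1.
Expanding, the m-coefficient is −2ah = -2h; matching it to the data gives h = -4, and then k = -4.
So u(m) = 1(m + 4)² − 4.
u(-7) = 1·(-3)² − 4 = 5.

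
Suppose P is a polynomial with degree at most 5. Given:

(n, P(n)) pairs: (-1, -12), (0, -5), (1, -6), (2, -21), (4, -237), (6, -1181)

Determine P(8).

Write P(n) = an^5 + bn^4 + cn³ + dn² + en + p; the 6 given values yield a linear system in the 6 coefficients.
Solving, the leading coefficient vanishes, and P(n) = -n^4 + n³ - 3n² + 2n - 5.
Then P(8) = -3765.

-3765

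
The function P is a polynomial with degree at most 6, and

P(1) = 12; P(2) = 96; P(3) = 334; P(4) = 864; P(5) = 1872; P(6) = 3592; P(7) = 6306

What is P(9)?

16084

Write P(n) = an^6 + bn^5 + cn^4 + dn³ + en² + pn + q; the 7 given values yield a linear system in the 7 coefficients.
Solving, the top 2 coefficients vanish, and P(n) = 2n^4 + 3n³ + 9n² + 6n - 8.
Then P(9) = 16084.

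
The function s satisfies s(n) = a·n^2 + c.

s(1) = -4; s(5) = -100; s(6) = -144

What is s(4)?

-64

From s(1) = -4 and s(5) = -100: 1a + c = -4 and 25a + c = -100.
Subtracting: 24a = -96, so a = -4; then c = -4 − (-4)·1 = 0.
So s(n) = -4n² + 0, and s(4) = -64.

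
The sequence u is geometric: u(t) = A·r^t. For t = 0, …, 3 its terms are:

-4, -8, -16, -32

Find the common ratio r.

Consecutive ratio: -8/(-4) = 2, and -16/(-8) = 2, so r = 2.
Then A·2^0 = -4 gives A = -4, and u(t) = -4·2^t.

2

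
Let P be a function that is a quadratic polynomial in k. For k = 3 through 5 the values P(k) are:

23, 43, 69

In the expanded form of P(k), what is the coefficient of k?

Write P(k) = ak² + bk + c; the 3 given values yield a linear system in the 3 coefficients.
Solving, P(k) = 3k² - k - 1.
The coefficient of k is -1.

-1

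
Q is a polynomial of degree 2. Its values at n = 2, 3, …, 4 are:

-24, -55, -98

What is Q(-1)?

-3

Write Q(n) = an² + bn + c; the 3 given values yield a linear system in the 3 coefficients.
Solving, Q(n) = -6n² - n + 2.
Then Q(-1) = -3.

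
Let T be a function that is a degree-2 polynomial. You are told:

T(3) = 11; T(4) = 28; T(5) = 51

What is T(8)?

156

Write T(n) = an² + bn + c; the 3 given values yield a linear system in the 3 coefficients.
Solving, T(n) = 3n² - 4n - 4.
Then T(8) = 156.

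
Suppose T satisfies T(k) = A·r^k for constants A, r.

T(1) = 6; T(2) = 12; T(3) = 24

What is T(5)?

Consecutive ratio: 12/6 = 2, and 24/12 = 2, so r = 2.
Then A·2^1 = 6 gives A = 3, and T(k) = 3·2^k.
T(5) = 3·2^5 = 96.

96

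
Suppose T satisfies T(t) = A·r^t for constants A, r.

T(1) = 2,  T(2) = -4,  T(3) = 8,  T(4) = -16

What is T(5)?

Consecutive ratio: -4/2 = -2, and 8/(-4) = -2, so r = -2.
Then A·(-2)^1 = 2 gives A = -1, and T(t) = -1·(-2)^t.
T(5) = -1·(-2)^5 = 32.

32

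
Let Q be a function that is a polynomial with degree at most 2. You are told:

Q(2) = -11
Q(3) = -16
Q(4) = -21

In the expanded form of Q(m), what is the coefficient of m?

First differences: -5, -5.
Level-1 differences are constant, so Q has degree 1.
Fitting a degree-1 polynomial gives Q(m) = -5m - 1.
The coefficient of m is -5.

-5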